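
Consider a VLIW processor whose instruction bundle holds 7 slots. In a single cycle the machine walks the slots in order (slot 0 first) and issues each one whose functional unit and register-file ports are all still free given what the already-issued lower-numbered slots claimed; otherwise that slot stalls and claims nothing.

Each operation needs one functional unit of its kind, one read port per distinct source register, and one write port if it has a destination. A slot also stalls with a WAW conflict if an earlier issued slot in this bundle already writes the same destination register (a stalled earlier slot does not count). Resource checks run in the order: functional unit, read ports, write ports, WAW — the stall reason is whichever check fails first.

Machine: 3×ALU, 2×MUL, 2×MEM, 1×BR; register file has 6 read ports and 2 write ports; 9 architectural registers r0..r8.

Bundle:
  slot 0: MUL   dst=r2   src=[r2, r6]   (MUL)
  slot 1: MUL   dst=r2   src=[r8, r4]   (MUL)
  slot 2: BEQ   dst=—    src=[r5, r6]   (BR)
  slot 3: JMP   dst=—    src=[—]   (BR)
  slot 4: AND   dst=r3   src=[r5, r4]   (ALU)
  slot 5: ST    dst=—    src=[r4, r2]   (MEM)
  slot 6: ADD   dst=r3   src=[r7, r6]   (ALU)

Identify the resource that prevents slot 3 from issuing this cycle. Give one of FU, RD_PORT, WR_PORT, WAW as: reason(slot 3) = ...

reason(slot 3) = FU

[0] MUL needs rd=2 wr=1: ok; after: ALU=3 MUL=1 MEM=2 BR=1, R=4, W=1
[1] MUL needs rd=2 wr=1: WAW; after: ALU=3 MUL=1 MEM=2 BR=1, R=4, W=1
[2] BR needs rd=2 wr=0: ok; after: ALU=3 MUL=1 MEM=2 BR=0, R=2, W=1
[3] BR needs rd=0 wr=0: FU; after: ALU=3 MUL=1 MEM=2 BR=0, R=2, W=1
[4] ALU needs rd=2 wr=1: ok; after: ALU=2 MUL=1 MEM=2 BR=0, R=0, W=0
[5] MEM needs rd=2 wr=0: RD_PORT; after: ALU=2 MUL=1 MEM=2 BR=0, R=0, W=0
[6] ALU needs rd=2 wr=1: RD_PORT; after: ALU=2 MUL=1 MEM=2 BR=0, R=0, W=0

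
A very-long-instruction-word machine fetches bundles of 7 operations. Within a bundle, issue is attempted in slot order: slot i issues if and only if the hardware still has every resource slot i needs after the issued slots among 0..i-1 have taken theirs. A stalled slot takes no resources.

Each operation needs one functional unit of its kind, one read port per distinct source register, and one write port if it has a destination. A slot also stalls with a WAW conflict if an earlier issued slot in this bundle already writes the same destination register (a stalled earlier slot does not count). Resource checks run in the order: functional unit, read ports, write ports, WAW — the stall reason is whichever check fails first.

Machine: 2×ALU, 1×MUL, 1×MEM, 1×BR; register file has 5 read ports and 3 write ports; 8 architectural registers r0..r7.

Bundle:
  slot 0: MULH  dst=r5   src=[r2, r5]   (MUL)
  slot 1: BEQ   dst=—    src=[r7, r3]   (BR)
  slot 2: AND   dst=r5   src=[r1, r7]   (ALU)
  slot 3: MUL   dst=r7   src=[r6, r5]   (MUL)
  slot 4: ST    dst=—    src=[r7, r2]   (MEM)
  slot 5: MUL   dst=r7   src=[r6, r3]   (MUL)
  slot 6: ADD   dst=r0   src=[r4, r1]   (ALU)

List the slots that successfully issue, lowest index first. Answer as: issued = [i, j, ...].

#0 MUL src=r2,r5 dispatched  <A:2 Mu:0 Ld:1 B:1 rd:3 wr:2>
#1 BR src=r7,r3 dispatched  <A:2 Mu:0 Ld:1 B:0 rd:1 wr:2>
#2 ALU src=r1,r7 held:RD_PORT  <A:2 Mu:0 Ld:1 B:0 rd:1 wr:2>
#3 MUL src=r6,r5 held:FU  <A:2 Mu:0 Ld:1 B:0 rd:1 wr:2>
#4 MEM src=r7,r2 held:RD_PORT  <A:2 Mu:0 Ld:1 B:0 rd:1 wr:2>
#5 MUL src=r6,r3 held:FU  <A:2 Mu:0 Ld:1 B:0 rd:1 wr:2>
#6 ALU src=r4,r1 held:RD_PORT  <A:2 Mu:0 Ld:1 B:0 rd:1 wr:2>

issued = [0, 1]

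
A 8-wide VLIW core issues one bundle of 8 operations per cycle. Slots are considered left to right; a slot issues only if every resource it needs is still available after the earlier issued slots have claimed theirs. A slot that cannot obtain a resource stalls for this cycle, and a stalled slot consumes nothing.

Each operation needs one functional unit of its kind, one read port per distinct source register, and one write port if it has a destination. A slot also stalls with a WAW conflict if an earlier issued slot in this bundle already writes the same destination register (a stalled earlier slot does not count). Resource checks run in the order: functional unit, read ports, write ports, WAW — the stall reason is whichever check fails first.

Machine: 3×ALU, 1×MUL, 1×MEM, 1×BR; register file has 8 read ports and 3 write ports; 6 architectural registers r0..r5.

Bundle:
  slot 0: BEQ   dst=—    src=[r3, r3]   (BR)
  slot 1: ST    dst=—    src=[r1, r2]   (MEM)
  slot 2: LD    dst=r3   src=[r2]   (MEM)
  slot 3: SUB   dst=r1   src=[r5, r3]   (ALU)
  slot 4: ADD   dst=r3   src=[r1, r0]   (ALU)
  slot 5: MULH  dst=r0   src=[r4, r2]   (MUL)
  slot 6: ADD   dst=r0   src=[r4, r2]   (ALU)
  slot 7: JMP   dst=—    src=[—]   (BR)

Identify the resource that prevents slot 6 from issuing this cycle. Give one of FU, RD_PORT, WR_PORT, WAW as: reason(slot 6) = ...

reason(slot 6) = RD_PORT

  0. BR ⇒ go  {3A/1Mu/1Ld/0B | 7r 3w}
  1. MEM ⇒ go  {3A/1Mu/0Ld/0B | 5r 3w}
  2. MEM→r3 ⇒ no(FU)  {3A/1Mu/0Ld/0B | 5r 3w}
  3. ALU→r1 ⇒ go  {2A/1Mu/0Ld/0B | 3r 2w}
  4. ALU→r3 ⇒ go  {1A/1Mu/0Ld/0B | 1r 1w}
  5. MUL→r0 ⇒ no(RD_PORT)  {1A/1Mu/0Ld/0B | 1r 1w}
  6. ALU→r0 ⇒ no(RD_PORT)  {1A/1Mu/0Ld/0B | 1r 1w}
  7. BR ⇒ no(FU)  {1A/1Mu/0Ld/0B | 1r 1w}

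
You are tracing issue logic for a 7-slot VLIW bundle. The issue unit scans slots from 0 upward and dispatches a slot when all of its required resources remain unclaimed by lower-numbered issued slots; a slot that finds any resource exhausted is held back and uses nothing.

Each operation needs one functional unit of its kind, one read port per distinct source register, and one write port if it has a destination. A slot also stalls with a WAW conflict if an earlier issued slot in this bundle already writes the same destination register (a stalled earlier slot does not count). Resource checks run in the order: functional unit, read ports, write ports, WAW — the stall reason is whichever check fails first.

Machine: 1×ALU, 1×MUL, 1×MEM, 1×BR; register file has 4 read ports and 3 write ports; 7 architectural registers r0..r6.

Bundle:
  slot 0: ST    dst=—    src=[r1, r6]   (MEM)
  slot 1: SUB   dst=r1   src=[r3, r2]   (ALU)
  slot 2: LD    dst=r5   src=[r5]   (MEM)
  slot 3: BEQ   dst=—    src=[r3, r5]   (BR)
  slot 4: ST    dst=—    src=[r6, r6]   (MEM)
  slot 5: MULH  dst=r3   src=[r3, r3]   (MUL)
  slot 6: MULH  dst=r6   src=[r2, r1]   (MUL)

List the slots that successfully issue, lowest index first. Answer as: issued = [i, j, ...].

(0) want 1×MEM +2rd +0wr — yes → AL1|MU1|ME0|BR1|rd2|wr3
(1) want 1×ALU +2rd +1wr — yes → AL0|MU1|ME0|BR1|rd0|wr2
(2) want 1×MEM +1rd +1wr — FU → AL0|MU1|ME0|BR1|rd0|wr2
(3) want 1×BR +2rd +0wr — RD_PORT → AL0|MU1|ME0|BR1|rd0|wr2
(4) want 1×MEM +1rd +0wr — FU → AL0|MU1|ME0|BR1|rd0|wr2
(5) want 1×MUL +1rd +1wr — RD_PORT → AL0|MU1|ME0|BR1|rd0|wr2
(6) want 1×MUL +2rd +1wr — RD_PORT → AL0|MU1|ME0|BR1|rd0|wr2

issued = [0, 1]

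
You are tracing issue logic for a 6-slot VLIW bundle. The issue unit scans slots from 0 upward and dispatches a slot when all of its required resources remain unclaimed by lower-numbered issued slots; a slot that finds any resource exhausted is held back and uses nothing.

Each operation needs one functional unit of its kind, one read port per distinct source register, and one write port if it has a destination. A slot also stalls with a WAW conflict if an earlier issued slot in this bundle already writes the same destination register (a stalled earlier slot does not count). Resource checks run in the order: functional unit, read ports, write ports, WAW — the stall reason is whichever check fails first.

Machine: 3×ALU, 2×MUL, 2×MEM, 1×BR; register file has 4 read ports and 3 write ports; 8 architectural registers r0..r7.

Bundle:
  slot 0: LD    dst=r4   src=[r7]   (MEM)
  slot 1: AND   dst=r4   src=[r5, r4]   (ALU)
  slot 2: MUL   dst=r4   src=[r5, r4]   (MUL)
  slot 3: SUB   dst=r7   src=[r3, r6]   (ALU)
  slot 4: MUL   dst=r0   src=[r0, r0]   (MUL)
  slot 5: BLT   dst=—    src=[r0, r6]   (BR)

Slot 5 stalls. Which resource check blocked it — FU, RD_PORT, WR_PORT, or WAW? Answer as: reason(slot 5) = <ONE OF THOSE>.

[0] MEM needs rd=1 wr=1: ok; after: ALU=3 MUL=2 MEM=1 BR=1, R=3, W=2
[1] ALU needs rd=2 wr=1: WAW; after: ALU=3 MUL=2 MEM=1 BR=1, R=3, W=2
[2] MUL needs rd=2 wr=1: WAW; after: ALU=3 MUL=2 MEM=1 BR=1, R=3, W=2
[3] ALU needs rd=2 wr=1: ok; after: ALU=2 MUL=2 MEM=1 BR=1, R=1, W=1
[4] MUL needs rd=1 wr=1: ok; after: ALU=2 MUL=1 MEM=1 BR=1, R=0, W=0
[5] BR needs rd=2 wr=0: RD_PORT; after: ALU=2 MUL=1 MEM=1 BR=1, R=0, W=0

reason(slot 5) = RD_PORT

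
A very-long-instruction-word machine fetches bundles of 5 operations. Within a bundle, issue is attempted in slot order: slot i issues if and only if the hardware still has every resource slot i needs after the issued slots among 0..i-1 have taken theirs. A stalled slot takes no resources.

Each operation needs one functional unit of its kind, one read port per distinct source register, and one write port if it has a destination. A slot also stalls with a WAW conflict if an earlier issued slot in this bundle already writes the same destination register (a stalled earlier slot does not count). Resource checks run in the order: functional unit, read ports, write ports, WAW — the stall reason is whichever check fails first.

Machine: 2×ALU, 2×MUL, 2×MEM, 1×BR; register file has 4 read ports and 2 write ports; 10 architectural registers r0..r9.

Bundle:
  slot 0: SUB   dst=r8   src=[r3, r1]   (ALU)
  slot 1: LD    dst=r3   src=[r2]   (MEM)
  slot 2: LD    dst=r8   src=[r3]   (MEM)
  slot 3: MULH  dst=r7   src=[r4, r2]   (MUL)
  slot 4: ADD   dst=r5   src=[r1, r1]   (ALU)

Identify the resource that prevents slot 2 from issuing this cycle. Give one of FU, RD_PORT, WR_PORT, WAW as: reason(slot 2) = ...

reason(slot 2) = WR_PORT

  0. ALU→r8 ⇒ go  {1A/2Mu/2Ld/1B | 2r 1w}
  1. MEM→r3 ⇒ go  {1A/2Mu/1Ld/1B | 1r 0w}
  2. MEM→r8 ⇒ no(WR_PORT)  {1A/2Mu/1Ld/1B | 1r 0w}
  3. MUL→r7 ⇒ no(RD_PORT)  {1A/2Mu/1Ld/1B | 1r 0w}
  4. ALU→r5 ⇒ no(WR_PORT)  {1A/2Mu/1Ld/1B | 1r 0w}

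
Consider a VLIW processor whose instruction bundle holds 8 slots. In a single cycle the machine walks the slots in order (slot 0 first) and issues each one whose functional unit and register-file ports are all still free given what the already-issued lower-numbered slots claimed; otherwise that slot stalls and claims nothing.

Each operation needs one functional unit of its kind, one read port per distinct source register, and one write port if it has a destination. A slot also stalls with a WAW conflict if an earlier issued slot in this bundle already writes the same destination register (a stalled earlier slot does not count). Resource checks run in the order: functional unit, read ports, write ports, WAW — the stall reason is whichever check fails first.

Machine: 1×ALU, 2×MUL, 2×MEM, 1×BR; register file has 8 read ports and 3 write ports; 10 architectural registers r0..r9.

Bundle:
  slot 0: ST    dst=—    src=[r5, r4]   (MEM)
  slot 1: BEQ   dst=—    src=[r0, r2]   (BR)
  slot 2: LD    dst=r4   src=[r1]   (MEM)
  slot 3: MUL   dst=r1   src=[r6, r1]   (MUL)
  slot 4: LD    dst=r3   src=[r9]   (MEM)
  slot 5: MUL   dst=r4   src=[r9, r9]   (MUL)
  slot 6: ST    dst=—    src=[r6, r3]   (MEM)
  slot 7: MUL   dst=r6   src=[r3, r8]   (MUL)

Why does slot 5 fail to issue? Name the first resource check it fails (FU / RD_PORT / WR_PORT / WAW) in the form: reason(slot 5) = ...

reason(slot 5) = WAW

  0. MEM ⇒ go  {1A/2Mu/1Ld/1B | 6r 3w}
  1. BR ⇒ go  {1A/2Mu/1Ld/0B | 4r 3w}
  2. MEM→r4 ⇒ go  {1A/2Mu/0Ld/0B | 3r 2w}
  3. MUL→r1 ⇒ go  {1A/1Mu/0Ld/0B | 1r 1w}
  4. MEM→r3 ⇒ no(FU)  {1A/1Mu/0Ld/0B | 1r 1w}
  5. MUL→r4 ⇒ no(WAW)  {1A/1Mu/0Ld/0B | 1r 1w}
  6. MEM ⇒ no(FU)  {1A/1Mu/0Ld/0B | 1r 1w}
  7. MUL→r6 ⇒ no(RD_PORT)  {1A/1Mu/0Ld/0B | 1r 1w}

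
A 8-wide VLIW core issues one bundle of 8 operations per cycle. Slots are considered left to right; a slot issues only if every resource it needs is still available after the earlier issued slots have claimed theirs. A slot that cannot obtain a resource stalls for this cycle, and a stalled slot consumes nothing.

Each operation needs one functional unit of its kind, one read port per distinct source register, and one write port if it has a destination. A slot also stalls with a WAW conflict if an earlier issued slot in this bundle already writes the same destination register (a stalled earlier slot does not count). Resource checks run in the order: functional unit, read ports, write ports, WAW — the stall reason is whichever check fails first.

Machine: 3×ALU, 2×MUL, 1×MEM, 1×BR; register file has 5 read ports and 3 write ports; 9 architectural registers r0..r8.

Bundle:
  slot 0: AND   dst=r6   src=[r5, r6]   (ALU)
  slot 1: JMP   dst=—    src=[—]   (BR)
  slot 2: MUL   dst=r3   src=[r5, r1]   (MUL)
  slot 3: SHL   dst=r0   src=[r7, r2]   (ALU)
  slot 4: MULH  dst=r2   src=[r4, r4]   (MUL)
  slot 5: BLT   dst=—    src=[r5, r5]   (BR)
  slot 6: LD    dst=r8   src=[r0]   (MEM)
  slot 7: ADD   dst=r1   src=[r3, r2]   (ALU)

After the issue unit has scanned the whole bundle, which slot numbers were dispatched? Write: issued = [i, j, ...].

issued = [0, 1, 2, 4]

(0) want 1×ALU +2rd +1wr — yes → AL2|MU2|ME1|BR1|rd3|wr2
(1) want 1×BR +0rd +0wr — yes → AL2|MU2|ME1|BR0|rd3|wr2
(2) want 1×MUL +2rd +1wr — yes → AL2|MU1|ME1|BR0|rd1|wr1
(3) want 1×ALU +2rd +1wr — RD_PORT → AL2|MU1|ME1|BR0|rd1|wr1
(4) want 1×MUL +1rd +1wr — yes → AL2|MU0|ME1|BR0|rd0|wr0
(5) want 1×BR +1rd +0wr — FU → AL2|MU0|ME1|BR0|rd0|wr0
(6) want 1×MEM +1rd +1wr — RD_PORT → AL2|MU0|ME1|BR0|rd0|wr0
(7) want 1×ALU +2rd +1wr — RD_PORT → AL2|MU0|ME1|BR0|rd0|wr0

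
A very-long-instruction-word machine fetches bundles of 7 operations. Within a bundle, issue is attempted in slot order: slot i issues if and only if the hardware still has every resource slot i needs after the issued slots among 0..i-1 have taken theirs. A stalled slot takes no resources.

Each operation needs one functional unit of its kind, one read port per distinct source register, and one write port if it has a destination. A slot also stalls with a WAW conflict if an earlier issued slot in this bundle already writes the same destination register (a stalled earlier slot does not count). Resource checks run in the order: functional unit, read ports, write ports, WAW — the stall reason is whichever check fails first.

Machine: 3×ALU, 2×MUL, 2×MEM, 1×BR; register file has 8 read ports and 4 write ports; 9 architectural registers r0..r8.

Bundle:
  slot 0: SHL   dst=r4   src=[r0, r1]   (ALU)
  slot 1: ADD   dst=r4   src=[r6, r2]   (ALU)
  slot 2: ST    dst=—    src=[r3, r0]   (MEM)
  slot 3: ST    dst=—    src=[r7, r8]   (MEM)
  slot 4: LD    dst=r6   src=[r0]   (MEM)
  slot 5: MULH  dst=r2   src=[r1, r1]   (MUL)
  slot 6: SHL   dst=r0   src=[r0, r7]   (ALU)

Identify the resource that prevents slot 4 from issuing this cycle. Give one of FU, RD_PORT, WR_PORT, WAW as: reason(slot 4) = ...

  0. ALU→r4 ⇒ go  {2A/2Mu/2Ld/1B | 6r 3w}
  1. ALU→r4 ⇒ no(WAW)  {2A/2Mu/2Ld/1B | 6r 3w}
  2. MEM ⇒ go  {2A/2Mu/1Ld/1B | 4r 3w}
  3. MEM ⇒ go  {2A/2Mu/0Ld/1B | 2r 3w}
  4. MEM→r6 ⇒ no(FU)  {2A/2Mu/0Ld/1B | 2r 3w}
  5. MUL→r2 ⇒ go  {2A/1Mu/0Ld/1B | 1r 2w}
  6. ALU→r0 ⇒ no(RD_PORT)  {2A/1Mu/0Ld/1B | 1r 2w}

reason(slot 4) = FU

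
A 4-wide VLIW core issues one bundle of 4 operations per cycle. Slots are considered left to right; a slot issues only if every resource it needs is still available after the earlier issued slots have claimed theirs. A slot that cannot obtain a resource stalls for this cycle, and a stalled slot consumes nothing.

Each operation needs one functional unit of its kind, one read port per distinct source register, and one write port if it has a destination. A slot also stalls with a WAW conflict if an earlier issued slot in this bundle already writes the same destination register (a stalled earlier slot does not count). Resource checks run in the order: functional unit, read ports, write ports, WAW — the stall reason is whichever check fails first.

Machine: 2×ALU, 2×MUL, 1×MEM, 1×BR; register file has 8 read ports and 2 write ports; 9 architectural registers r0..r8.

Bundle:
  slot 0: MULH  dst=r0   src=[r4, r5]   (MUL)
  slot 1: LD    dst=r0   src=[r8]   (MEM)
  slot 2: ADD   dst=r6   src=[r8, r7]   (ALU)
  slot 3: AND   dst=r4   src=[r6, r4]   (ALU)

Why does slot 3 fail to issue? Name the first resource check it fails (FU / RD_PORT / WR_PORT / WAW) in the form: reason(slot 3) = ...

reason(slot 3) = WR_PORT

slot 0 (MUL): ISSUE — free A2,Mu1,Ld1,B1 rp6 wp1
slot 1 (MEM): stall WAW — free A2,Mu1,Ld1,B1 rp6 wp1
slot 2 (ALU): ISSUE — free A1,Mu1,Ld1,B1 rp4 wp0
slot 3 (ALU): stall WR_PORT — free A1,Mu1,Ld1,B1 rp4 wp0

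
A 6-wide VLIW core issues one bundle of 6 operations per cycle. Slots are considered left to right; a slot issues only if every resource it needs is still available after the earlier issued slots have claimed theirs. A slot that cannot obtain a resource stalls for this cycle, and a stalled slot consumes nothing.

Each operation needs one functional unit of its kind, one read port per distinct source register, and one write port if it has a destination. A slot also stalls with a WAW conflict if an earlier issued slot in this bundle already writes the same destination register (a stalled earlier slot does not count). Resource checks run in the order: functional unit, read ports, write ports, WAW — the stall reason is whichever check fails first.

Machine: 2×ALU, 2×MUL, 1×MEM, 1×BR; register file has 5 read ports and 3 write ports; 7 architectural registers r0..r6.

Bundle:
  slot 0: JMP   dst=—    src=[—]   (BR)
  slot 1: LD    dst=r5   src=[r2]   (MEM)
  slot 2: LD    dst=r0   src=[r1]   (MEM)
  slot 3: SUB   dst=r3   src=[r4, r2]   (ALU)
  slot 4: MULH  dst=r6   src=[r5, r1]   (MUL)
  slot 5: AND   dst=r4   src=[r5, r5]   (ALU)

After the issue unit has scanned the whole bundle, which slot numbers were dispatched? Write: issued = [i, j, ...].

#0 BR src=- dispatched  <A:2 Mu:2 Ld:1 B:0 rd:5 wr:3>
#1 MEM src=r2 dispatched  <A:2 Mu:2 Ld:0 B:0 rd:4 wr:2>
#2 MEM src=r1 held:FU  <A:2 Mu:2 Ld:0 B:0 rd:4 wr:2>
#3 ALU src=r4,r2 dispatched  <A:1 Mu:2 Ld:0 B:0 rd:2 wr:1>
#4 MUL src=r5,r1 dispatched  <A:1 Mu:1 Ld:0 B:0 rd:0 wr:0>
#5 ALU src=r5,r5 held:RD_PORT  <A:1 Mu:1 Ld:0 B:0 rd:0 wr:0>

issued = [0, 1, 3, 4]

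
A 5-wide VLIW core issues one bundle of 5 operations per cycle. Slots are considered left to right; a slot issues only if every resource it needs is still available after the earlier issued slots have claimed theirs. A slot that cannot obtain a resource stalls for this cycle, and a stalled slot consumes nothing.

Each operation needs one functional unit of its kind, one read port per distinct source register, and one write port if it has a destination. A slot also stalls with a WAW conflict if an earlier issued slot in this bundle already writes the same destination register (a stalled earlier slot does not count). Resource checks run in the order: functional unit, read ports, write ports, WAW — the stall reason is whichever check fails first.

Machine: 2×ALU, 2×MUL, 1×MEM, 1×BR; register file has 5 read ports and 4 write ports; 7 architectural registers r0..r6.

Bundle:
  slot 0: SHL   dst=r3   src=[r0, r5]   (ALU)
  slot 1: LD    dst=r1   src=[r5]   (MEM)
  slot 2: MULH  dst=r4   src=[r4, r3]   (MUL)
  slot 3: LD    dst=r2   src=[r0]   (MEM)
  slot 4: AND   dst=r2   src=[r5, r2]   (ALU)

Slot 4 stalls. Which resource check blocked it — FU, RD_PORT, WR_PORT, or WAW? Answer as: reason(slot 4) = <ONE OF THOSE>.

reason(slot 4) = RD_PORT

[0] ALU needs rd=2 wr=1: ok; after: ALU=1 MUL=2 MEM=1 BR=1, R=3, W=3
[1] MEM needs rd=1 wr=1: ok; after: ALU=1 MUL=2 MEM=0 BR=1, R=2, W=2
[2] MUL needs rd=2 wr=1: ok; after: ALU=1 MUL=1 MEM=0 BR=1, R=0, W=1
[3] MEM needs rd=1 wr=1: FU; after: ALU=1 MUL=1 MEM=0 BR=1, R=0, W=1
[4] ALU needs rd=2 wr=1: RD_PORT; after: ALU=1 MUL=1 MEM=0 BR=1, R=0, W=1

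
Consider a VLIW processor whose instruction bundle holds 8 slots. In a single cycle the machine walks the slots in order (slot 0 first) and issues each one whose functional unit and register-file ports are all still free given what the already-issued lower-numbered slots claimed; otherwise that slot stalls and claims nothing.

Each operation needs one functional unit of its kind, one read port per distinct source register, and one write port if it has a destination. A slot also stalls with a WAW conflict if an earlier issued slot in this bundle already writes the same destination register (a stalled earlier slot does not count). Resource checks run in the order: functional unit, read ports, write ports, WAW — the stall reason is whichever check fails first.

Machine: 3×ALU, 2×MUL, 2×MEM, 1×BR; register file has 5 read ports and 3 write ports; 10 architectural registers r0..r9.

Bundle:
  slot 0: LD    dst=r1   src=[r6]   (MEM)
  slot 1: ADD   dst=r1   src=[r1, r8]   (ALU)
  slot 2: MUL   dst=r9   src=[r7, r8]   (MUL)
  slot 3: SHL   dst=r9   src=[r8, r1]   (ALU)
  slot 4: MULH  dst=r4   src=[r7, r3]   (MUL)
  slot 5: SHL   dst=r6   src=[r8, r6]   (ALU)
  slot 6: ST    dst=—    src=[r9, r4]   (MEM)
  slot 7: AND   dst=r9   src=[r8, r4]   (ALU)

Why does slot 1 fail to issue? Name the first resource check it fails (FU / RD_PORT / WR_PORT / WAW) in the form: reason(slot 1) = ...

  0. MEM→r1 ⇒ go  {3A/2Mu/1Ld/1B | 4r 2w}
  1. ALU→r1 ⇒ no(WAW)  {3A/2Mu/1Ld/1B | 4r 2w}
  2. MUL→r9 ⇒ go  {3A/1Mu/1Ld/1B | 2r 1w}
  3. ALU→r9 ⇒ no(WAW)  {3A/1Mu/1Ld/1B | 2r 1w}
  4. MUL→r4 ⇒ go  {3A/0Mu/1Ld/1B | 0r 0w}
  5. ALU→r6 ⇒ no(RD_PORT)  {3A/0Mu/1Ld/1B | 0r 0w}
  6. MEM ⇒ no(RD_PORT)  {3A/0Mu/1Ld/1B | 0r 0w}
  7. ALU→r9 ⇒ no(RD_PORT)  {3A/0Mu/1Ld/1B | 0r 0w}

reason(slot 1) = WAW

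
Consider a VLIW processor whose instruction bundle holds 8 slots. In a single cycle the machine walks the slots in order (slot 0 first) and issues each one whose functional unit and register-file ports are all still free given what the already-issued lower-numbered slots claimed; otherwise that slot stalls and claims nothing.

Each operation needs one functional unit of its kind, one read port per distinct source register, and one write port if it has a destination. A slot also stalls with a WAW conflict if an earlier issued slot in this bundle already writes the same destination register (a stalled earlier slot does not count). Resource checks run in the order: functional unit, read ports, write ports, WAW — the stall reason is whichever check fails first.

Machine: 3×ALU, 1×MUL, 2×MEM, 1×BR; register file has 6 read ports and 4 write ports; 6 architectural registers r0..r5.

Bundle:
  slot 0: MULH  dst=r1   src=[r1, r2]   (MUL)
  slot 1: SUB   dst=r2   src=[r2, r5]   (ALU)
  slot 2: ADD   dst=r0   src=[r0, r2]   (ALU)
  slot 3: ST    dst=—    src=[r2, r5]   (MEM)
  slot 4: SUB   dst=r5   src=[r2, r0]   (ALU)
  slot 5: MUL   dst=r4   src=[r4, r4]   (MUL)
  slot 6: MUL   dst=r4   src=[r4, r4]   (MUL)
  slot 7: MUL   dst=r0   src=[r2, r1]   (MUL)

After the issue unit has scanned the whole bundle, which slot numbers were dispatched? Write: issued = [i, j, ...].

issued = [0, 1, 2]

#0 MUL src=r1,r2 dispatched  <A:3 Mu:0 Ld:2 B:1 rd:4 wr:3>
#1 ALU src=r2,r5 dispatched  <A:2 Mu:0 Ld:2 B:1 rd:2 wr:2>
#2 ALU src=r0,r2 dispatched  <A:1 Mu:0 Ld:2 B:1 rd:0 wr:1>
#3 MEM src=r2,r5 held:RD_PORT  <A:1 Mu:0 Ld:2 B:1 rd:0 wr:1>
#4 ALU src=r2,r0 held:RD_PORT  <A:1 Mu:0 Ld:2 B:1 rd:0 wr:1>
#5 MUL src=r4,r4 held:FU  <A:1 Mu:0 Ld:2 B:1 rd:0 wr:1>
#6 MUL src=r4,r4 held:FU  <A:1 Mu:0 Ld:2 B:1 rd:0 wr:1>
#7 MUL src=r2,r1 held:FU  <A:1 Mu:0 Ld:2 B:1 rd:0 wr:1>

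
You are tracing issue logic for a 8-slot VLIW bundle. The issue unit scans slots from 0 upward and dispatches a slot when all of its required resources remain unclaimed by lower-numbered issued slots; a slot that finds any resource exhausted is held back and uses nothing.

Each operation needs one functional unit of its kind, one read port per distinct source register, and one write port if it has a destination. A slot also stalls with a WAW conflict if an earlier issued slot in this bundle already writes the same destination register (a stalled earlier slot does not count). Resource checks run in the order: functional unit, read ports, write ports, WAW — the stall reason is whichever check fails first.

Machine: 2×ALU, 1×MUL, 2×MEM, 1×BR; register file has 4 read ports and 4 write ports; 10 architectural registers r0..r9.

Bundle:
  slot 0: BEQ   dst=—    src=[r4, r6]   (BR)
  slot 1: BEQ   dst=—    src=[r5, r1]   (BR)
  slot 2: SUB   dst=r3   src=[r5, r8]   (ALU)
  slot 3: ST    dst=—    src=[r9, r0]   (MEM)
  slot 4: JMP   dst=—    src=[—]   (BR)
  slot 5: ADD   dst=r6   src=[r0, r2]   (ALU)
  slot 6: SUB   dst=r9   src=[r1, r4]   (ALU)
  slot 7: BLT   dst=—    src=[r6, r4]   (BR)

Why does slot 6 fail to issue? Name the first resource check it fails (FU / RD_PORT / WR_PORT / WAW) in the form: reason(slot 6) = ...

(0) want 1×BR +2rd +0wr — yes → AL2|MU1|ME2|BR0|rd2|wr4
(1) want 1×BR +2rd +0wr — FU → AL2|MU1|ME2|BR0|rd2|wr4
(2) want 1×ALU +2rd +1wr — yes → AL1|MU1|ME2|BR0|rd0|wr3
(3) want 1×MEM +2rd +0wr — RD_PORT → AL1|MU1|ME2|BR0|rd0|wr3
(4) want 1×BR +0rd +0wr — FU → AL1|MU1|ME2|BR0|rd0|wr3
(5) want 1×ALU +2rd +1wr — RD_PORT → AL1|MU1|ME2|BR0|rd0|wr3
(6) want 1×ALU +2rd +1wr — RD_PORT → AL1|MU1|ME2|BR0|rd0|wr3
(7) want 1×BR +2rd +0wr — FU → AL1|MU1|ME2|BR0|rd0|wr3

reason(slot 6) = RD_PORT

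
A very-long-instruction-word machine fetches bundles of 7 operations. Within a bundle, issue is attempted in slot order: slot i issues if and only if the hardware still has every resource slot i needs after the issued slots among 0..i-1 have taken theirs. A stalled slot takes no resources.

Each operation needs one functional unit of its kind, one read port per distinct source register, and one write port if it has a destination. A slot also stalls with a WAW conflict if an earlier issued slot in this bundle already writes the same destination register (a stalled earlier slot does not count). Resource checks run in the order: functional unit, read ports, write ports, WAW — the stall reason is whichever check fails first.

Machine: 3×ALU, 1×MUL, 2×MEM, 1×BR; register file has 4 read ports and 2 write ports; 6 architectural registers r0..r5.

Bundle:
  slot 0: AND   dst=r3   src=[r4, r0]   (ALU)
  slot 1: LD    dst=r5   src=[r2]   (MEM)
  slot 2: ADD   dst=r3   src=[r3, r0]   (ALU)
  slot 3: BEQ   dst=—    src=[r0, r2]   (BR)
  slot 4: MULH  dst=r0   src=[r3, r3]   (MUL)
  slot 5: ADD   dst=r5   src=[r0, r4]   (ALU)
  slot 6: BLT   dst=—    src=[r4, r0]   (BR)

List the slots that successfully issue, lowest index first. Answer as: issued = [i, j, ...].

  0. ALU→r3 ⇒ go  {2A/1Mu/2Ld/1B | 2r 1w}
  1. MEM→r5 ⇒ go  {2A/1Mu/1Ld/1B | 1r 0w}
  2. ALU→r3 ⇒ no(RD_PORT)  {2A/1Mu/1Ld/1B | 1r 0w}
  3. BR ⇒ no(RD_PORT)  {2A/1Mu/1Ld/1B | 1r 0w}
  4. MUL→r0 ⇒ no(WR_PORT)  {2A/1Mu/1Ld/1B | 1r 0w}
  5. ALU→r5 ⇒ no(RD_PORT)  {2A/1Mu/1Ld/1B | 1r 0w}
  6. BR ⇒ no(RD_PORT)  {2A/1Mu/1Ld/1B | 1r 0w}

issued = [0, 1]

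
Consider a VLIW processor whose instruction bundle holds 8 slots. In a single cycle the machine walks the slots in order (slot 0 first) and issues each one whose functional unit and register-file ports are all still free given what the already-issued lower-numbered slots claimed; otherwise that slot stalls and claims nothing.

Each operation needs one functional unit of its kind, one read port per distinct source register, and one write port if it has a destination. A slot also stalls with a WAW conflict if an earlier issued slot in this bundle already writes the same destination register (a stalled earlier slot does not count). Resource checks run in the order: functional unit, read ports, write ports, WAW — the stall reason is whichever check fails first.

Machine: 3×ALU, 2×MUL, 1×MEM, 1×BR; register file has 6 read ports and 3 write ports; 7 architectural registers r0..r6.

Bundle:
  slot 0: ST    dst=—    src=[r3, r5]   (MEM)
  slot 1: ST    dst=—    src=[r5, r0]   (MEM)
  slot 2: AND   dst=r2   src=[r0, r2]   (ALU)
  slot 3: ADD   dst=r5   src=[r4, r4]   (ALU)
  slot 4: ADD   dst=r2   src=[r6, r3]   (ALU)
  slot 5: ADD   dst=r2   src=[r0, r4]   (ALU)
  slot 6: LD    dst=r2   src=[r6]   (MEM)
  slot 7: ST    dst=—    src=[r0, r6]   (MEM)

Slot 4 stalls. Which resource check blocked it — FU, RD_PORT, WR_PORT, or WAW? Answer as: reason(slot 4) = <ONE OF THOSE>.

  0. MEM ⇒ go  {3A/2Mu/0Ld/1B | 4r 3w}
  1. MEM ⇒ no(FU)  {3A/2Mu/0Ld/1B | 4r 3w}
  2. ALU→r2 ⇒ go  {2A/2Mu/0Ld/1B | 2r 2w}
  3. ALU→r5 ⇒ go  {1A/2Mu/0Ld/1B | 1r 1w}
  4. ALU→r2 ⇒ no(RD_PORT)  {1A/2Mu/0Ld/1B | 1r 1w}
  5. ALU→r2 ⇒ no(RD_PORT)  {1A/2Mu/0Ld/1B | 1r 1w}
  6. MEM→r2 ⇒ no(FU)  {1A/2Mu/0Ld/1B | 1r 1w}
  7. MEM ⇒ no(FU)  {1A/2Mu/0Ld/1B | 1r 1w}

reason(slot 4) = RD_PORT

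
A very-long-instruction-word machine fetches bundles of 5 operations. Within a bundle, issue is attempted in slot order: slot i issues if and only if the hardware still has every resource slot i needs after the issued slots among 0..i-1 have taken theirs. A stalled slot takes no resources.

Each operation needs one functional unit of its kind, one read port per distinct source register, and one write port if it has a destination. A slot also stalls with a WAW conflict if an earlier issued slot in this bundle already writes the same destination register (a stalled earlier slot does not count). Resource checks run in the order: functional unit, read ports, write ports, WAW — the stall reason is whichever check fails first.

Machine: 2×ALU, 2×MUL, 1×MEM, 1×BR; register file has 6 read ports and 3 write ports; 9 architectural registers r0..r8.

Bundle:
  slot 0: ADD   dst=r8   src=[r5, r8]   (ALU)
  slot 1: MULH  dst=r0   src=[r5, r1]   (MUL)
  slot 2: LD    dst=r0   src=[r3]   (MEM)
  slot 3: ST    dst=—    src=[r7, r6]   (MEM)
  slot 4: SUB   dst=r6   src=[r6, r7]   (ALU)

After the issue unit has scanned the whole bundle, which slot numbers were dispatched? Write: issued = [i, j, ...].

issued = [0, 1, 3]

(0) want 1×ALU +2rd +1wr — yes → AL1|MU2|ME1|BR1|rd4|wr2
(1) want 1×MUL +2rd +1wr — yes → AL1|MU1|ME1|BR1|rd2|wr1
(2) want 1×MEM +1rd +1wr — WAW → AL1|MU1|ME1|BR1|rd2|wr1
(3) want 1×MEM +2rd +0wr — yes → AL1|MU1|ME0|BR1|rd0|wr1
(4) want 1×ALU +2rd +1wr — RD_PORT → AL1|MU1|ME0|BR1|rd0|wr1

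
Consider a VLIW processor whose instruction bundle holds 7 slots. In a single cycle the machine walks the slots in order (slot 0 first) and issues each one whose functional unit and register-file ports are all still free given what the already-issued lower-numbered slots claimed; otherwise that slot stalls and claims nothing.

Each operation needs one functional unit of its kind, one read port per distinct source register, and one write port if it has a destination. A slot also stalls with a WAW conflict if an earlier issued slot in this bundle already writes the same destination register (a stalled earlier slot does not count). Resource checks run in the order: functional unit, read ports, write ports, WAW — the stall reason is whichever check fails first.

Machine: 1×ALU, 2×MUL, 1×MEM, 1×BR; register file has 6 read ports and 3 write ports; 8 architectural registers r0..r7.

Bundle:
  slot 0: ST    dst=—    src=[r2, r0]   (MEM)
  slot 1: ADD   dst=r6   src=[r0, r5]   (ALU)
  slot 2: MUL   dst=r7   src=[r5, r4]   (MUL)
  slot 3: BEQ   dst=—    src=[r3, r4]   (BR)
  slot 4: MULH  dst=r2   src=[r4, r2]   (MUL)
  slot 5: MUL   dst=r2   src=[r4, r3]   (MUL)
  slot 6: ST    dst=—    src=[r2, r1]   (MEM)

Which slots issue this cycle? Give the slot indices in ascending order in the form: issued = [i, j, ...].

#0 MEM src=r2,r0 dispatched  <A:1 Mu:2 Ld:0 B:1 rd:4 wr:3>
#1 ALU src=r0,r5 dispatched  <A:0 Mu:2 Ld:0 B:1 rd:2 wr:2>
#2 MUL src=r5,r4 dispatched  <A:0 Mu:1 Ld:0 B:1 rd:0 wr:1>
#3 BR src=r3,r4 held:RD_PORT  <A:0 Mu:1 Ld:0 B:1 rd:0 wr:1>
#4 MUL src=r4,r2 held:RD_PORT  <A:0 Mu:1 Ld:0 B:1 rd:0 wr:1>
#5 MUL src=r4,r3 held:RD_PORT  <A:0 Mu:1 Ld:0 B:1 rd:0 wr:1>
#6 MEM src=r2,r1 held:FU  <A:0 Mu:1 Ld:0 B:1 rd:0 wr:1>

issued = [0, 1, 2]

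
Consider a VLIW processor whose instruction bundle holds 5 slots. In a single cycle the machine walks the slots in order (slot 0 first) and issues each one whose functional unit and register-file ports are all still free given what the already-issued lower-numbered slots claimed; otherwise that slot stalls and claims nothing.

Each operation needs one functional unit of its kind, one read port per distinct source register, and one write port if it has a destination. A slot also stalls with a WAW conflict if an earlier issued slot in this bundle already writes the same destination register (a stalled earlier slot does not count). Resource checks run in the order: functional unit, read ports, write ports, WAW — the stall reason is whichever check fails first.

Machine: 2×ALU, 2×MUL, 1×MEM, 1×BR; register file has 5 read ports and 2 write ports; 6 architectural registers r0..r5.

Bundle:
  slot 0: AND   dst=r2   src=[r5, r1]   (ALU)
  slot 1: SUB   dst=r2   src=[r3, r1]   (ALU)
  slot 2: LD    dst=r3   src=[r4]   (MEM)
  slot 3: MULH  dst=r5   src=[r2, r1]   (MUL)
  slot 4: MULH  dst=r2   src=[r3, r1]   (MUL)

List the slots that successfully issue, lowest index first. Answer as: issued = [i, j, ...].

issued = [0, 2]

[0] ALU needs rd=2 wr=1: ok; after: ALU=1 MUL=2 MEM=1 BR=1, R=3, W=1
[1] ALU needs rd=2 wr=1: WAW; after: ALU=1 MUL=2 MEM=1 BR=1, R=3, W=1
[2] MEM needs rd=1 wr=1: ok; after: ALU=1 MUL=2 MEM=0 BR=1, R=2, W=0
[3] MUL needs rd=2 wr=1: WR_PORT; after: ALU=1 MUL=2 MEM=0 BR=1, R=2, W=0
[4] MUL needs rd=2 wr=1: WR_PORT; after: ALU=1 MUL=2 MEM=0 BR=1, R=2, W=0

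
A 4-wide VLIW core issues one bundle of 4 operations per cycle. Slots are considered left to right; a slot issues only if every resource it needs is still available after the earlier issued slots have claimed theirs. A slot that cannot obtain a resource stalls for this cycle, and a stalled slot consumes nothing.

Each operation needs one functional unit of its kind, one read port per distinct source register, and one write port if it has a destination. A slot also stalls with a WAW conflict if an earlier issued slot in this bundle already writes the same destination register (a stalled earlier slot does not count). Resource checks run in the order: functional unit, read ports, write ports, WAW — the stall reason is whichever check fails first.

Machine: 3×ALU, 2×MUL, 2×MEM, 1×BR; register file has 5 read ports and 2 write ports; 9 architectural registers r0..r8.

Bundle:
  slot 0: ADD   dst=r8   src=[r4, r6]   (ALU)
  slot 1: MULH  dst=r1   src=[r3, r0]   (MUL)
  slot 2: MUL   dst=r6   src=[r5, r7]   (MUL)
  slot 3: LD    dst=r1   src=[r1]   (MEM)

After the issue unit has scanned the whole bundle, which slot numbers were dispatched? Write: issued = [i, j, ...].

slot 0 (ALU): ISSUE — free A2,Mu2,Ld2,B1 rp3 wp1
slot 1 (MUL): ISSUE — free A2,Mu1,Ld2,B1 rp1 wp0
slot 2 (MUL): stall RD_PORT — free A2,Mu1,Ld2,B1 rp1 wp0
slot 3 (MEM): stall WR_PORT — free A2,Mu1,Ld2,B1 rp1 wp0

issued = [0, 1]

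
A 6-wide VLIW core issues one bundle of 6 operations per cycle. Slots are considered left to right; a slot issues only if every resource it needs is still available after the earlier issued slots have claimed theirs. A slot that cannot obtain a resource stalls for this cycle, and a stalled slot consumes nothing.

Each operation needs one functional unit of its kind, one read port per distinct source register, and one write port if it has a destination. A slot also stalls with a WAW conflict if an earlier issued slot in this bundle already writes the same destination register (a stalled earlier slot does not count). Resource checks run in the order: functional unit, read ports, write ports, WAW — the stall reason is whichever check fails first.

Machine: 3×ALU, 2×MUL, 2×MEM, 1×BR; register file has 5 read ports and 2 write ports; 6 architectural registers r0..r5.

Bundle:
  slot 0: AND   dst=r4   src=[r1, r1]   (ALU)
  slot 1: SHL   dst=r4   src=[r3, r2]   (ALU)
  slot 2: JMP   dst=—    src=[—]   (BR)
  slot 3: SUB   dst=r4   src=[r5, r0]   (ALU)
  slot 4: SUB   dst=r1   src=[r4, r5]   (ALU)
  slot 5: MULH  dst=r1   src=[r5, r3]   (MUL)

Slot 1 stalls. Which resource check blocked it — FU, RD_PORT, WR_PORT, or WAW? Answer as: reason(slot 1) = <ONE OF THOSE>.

slot 0 (ALU): ISSUE — free A2,Mu2,Ld2,B1 rp4 wp1
slot 1 (ALU): stall WAW — free A2,Mu2,Ld2,B1 rp4 wp1
slot 2 (BR): ISSUE — free A2,Mu2,Ld2,B0 rp4 wp1
slot 3 (ALU): stall WAW — free A2,Mu2,Ld2,B0 rp4 wp1
slot 4 (ALU): ISSUE — free A1,Mu2,Ld2,B0 rp2 wp0
slot 5 (MUL): stall WR_PORT — free A1,Mu2,Ld2,B0 rp2 wp0

reason(slot 1) = WAW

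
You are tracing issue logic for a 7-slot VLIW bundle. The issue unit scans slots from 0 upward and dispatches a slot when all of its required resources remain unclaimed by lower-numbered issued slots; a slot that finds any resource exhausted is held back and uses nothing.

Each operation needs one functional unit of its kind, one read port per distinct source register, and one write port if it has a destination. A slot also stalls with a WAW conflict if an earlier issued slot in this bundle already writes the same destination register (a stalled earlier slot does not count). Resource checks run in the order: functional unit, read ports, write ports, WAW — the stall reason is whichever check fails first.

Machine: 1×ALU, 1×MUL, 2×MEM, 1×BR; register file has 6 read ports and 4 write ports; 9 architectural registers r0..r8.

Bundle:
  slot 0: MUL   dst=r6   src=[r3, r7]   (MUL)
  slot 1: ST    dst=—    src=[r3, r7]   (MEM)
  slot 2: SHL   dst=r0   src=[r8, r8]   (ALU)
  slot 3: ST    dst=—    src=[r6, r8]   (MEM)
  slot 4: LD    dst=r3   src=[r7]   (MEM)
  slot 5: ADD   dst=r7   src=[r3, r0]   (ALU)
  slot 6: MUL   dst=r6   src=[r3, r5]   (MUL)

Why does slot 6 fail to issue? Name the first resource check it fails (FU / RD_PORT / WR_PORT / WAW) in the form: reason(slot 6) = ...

reason(slot 6) = FU

  0. MUL→r6 ⇒ go  {1A/0Mu/2Ld/1B | 4r 3w}
  1. MEM ⇒ go  {1A/0Mu/1Ld/1B | 2r 3w}
  2. ALU→r0 ⇒ go  {0A/0Mu/1Ld/1B | 1r 2w}
  3. MEM ⇒ no(RD_PORT)  {0A/0Mu/1Ld/1B | 1r 2w}
  4. MEM→r3 ⇒ go  {0A/0Mu/0Ld/1B | 0r 1w}
  5. ALU→r7 ⇒ no(FU)  {0A/0Mu/0Ld/1B | 0r 1w}
  6. MUL→r6 ⇒ no(FU)  {0A/0Mu/0Ld/1B | 0r 1w}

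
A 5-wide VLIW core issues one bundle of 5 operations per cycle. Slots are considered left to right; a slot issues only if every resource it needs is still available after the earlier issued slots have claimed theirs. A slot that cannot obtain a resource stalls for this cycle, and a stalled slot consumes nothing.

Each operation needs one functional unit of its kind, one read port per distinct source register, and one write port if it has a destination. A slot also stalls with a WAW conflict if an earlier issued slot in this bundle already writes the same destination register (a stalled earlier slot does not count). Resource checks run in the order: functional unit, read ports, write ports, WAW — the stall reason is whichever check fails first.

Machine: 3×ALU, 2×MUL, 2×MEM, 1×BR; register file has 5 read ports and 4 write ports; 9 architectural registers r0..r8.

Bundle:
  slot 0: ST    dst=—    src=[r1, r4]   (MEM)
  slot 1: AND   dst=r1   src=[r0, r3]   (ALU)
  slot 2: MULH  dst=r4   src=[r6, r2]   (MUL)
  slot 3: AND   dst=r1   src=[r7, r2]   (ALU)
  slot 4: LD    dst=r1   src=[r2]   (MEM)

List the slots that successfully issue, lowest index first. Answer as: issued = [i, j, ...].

issued = [0, 1]

slot 0 (MEM): ISSUE — free A3,Mu2,Ld1,B1 rp3 wp4
slot 1 (ALU): ISSUE — free A2,Mu2,Ld1,B1 rp1 wp3
slot 2 (MUL): stall RD_PORT — free A2,Mu2,Ld1,B1 rp1 wp3
slot 3 (ALU): stall RD_PORT — free A2,Mu2,Ld1,B1 rp1 wp3
slot 4 (MEM): stall WAW — free A2,Mu2,Ld1,B1 rp1 wp3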